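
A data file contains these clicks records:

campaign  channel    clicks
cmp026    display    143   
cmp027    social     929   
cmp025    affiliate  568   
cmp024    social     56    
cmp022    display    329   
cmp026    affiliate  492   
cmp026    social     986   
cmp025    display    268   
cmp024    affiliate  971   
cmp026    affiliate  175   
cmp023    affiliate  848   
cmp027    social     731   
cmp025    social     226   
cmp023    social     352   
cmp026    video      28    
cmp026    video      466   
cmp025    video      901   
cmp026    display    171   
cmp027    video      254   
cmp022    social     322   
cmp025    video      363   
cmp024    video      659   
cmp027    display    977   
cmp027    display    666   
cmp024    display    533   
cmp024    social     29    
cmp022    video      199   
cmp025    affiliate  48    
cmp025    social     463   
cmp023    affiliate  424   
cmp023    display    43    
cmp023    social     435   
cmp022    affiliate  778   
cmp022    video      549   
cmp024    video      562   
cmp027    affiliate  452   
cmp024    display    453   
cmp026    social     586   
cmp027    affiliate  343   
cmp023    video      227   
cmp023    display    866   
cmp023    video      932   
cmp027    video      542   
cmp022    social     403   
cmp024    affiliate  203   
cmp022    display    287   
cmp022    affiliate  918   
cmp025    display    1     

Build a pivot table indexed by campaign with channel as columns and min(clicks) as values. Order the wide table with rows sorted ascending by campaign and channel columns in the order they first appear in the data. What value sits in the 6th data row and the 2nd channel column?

731

With rows sorted ascending by campaign, row 6 is campaign=cmp027. channel columns in first-appearance order: display, social, affiliate, video; column 2 is social.
Long rows with campaign=cmp027, channel=social: min(929, 731) = 731.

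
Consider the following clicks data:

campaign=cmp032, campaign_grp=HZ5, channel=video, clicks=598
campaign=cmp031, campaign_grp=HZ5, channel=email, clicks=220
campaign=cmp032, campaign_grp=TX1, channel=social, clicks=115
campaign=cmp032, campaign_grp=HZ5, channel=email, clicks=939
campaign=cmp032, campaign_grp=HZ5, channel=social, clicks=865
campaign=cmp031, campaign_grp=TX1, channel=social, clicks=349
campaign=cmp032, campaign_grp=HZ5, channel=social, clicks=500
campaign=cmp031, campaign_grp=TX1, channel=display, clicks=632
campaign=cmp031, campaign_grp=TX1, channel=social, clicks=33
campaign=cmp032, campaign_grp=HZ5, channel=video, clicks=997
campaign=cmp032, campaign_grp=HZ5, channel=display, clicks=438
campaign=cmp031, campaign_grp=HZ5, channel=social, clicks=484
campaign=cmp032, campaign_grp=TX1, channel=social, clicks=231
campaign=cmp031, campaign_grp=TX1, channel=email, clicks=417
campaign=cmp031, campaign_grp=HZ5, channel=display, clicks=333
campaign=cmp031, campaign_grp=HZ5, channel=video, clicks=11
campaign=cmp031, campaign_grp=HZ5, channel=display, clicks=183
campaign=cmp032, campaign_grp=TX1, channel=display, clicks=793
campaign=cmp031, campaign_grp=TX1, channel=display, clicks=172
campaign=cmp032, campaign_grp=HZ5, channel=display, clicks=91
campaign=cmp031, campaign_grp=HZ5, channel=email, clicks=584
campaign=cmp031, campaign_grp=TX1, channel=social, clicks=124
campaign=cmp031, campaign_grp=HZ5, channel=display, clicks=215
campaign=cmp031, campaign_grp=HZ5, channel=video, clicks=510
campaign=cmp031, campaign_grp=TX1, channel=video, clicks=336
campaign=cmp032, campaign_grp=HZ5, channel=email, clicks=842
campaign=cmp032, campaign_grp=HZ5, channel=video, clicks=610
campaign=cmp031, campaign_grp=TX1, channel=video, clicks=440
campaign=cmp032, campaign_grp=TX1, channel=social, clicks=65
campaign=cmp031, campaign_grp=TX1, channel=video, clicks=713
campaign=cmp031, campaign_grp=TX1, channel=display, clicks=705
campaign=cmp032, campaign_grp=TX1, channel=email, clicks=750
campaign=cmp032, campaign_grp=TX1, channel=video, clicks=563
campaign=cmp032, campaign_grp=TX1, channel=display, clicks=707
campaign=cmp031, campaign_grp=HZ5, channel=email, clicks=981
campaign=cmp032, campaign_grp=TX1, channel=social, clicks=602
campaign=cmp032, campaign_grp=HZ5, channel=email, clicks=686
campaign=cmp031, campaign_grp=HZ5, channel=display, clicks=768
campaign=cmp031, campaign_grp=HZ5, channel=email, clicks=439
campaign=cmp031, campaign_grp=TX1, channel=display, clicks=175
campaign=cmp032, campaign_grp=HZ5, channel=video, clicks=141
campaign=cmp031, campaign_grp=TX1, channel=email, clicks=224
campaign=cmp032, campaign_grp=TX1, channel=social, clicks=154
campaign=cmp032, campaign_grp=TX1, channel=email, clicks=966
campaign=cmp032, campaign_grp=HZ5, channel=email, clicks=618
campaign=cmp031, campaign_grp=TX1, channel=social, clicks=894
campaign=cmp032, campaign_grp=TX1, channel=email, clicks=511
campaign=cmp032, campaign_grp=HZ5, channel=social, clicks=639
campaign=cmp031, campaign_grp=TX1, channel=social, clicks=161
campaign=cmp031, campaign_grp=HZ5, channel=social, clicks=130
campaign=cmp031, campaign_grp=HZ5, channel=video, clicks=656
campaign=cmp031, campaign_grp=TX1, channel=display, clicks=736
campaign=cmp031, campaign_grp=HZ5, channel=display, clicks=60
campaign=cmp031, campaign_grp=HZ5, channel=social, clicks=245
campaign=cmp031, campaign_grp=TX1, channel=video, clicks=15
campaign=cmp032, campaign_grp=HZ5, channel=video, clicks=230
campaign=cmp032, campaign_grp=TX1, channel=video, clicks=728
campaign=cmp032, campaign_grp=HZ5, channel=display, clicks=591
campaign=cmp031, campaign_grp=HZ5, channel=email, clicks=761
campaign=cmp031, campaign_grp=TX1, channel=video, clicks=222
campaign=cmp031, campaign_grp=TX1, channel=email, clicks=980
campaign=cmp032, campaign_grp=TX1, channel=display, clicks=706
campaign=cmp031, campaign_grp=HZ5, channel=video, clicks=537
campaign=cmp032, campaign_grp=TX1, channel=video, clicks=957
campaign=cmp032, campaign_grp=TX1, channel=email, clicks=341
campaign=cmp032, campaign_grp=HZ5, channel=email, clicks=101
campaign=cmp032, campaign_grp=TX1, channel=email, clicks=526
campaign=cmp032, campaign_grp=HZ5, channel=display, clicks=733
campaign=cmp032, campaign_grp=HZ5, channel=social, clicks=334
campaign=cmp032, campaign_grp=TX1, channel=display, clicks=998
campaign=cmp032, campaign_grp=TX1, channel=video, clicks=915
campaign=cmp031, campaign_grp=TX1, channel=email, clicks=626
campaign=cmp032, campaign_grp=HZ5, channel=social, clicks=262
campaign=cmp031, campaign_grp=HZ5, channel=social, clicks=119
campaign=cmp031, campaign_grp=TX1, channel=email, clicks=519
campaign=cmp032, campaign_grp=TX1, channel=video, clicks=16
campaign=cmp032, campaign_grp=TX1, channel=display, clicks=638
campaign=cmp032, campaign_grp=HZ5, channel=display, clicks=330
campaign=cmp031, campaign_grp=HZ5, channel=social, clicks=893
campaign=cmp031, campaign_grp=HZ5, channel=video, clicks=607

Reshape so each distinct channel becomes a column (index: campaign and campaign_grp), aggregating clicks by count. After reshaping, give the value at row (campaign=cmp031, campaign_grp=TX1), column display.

5

Rows with campaign=cmp031, campaign_grp=TX1 and channel=display: clicks values are 632, 172, 705, 175, 736.
5 rows match — count = 5.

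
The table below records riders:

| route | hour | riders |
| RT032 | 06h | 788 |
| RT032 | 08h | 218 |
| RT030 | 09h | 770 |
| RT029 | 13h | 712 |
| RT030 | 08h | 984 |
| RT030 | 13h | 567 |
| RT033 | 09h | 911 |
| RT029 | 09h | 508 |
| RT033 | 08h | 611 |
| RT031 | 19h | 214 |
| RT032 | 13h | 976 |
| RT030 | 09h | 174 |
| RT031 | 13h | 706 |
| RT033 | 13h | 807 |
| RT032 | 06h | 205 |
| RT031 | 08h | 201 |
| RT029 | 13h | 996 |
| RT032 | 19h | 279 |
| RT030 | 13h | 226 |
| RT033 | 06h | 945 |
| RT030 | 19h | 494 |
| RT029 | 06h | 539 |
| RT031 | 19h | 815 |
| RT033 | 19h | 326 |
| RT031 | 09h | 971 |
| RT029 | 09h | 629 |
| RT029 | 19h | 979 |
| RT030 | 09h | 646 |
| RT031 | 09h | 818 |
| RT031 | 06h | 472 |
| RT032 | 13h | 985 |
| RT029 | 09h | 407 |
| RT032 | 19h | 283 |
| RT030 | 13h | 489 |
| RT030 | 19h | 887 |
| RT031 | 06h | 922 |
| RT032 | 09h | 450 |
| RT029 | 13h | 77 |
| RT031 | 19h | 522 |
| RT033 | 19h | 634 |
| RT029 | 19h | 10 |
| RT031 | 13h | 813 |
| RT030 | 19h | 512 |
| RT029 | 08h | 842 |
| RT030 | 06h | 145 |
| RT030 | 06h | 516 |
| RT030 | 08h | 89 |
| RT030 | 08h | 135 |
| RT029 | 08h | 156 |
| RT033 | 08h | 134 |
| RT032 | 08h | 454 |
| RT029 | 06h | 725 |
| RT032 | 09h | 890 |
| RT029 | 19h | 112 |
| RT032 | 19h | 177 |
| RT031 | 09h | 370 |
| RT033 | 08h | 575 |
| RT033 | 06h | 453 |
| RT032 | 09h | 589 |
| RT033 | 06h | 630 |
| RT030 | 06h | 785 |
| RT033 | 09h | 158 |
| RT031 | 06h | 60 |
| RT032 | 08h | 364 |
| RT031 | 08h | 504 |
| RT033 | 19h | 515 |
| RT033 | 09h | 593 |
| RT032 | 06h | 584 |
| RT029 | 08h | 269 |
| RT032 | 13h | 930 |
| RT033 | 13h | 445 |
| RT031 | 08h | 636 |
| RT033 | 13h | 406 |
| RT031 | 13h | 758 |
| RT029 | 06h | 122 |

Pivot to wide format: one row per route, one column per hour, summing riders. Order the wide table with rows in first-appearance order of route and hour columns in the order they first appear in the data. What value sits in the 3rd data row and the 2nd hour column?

With rows in first-appearance order of route, row 3 is route=RT029. hour columns in first-appearance order: 06h, 08h, 09h, 13h, 19h; column 2 is 08h.
Long rows with route=RT029, hour=08h: 842 + 156 + 269 = 1267.

1267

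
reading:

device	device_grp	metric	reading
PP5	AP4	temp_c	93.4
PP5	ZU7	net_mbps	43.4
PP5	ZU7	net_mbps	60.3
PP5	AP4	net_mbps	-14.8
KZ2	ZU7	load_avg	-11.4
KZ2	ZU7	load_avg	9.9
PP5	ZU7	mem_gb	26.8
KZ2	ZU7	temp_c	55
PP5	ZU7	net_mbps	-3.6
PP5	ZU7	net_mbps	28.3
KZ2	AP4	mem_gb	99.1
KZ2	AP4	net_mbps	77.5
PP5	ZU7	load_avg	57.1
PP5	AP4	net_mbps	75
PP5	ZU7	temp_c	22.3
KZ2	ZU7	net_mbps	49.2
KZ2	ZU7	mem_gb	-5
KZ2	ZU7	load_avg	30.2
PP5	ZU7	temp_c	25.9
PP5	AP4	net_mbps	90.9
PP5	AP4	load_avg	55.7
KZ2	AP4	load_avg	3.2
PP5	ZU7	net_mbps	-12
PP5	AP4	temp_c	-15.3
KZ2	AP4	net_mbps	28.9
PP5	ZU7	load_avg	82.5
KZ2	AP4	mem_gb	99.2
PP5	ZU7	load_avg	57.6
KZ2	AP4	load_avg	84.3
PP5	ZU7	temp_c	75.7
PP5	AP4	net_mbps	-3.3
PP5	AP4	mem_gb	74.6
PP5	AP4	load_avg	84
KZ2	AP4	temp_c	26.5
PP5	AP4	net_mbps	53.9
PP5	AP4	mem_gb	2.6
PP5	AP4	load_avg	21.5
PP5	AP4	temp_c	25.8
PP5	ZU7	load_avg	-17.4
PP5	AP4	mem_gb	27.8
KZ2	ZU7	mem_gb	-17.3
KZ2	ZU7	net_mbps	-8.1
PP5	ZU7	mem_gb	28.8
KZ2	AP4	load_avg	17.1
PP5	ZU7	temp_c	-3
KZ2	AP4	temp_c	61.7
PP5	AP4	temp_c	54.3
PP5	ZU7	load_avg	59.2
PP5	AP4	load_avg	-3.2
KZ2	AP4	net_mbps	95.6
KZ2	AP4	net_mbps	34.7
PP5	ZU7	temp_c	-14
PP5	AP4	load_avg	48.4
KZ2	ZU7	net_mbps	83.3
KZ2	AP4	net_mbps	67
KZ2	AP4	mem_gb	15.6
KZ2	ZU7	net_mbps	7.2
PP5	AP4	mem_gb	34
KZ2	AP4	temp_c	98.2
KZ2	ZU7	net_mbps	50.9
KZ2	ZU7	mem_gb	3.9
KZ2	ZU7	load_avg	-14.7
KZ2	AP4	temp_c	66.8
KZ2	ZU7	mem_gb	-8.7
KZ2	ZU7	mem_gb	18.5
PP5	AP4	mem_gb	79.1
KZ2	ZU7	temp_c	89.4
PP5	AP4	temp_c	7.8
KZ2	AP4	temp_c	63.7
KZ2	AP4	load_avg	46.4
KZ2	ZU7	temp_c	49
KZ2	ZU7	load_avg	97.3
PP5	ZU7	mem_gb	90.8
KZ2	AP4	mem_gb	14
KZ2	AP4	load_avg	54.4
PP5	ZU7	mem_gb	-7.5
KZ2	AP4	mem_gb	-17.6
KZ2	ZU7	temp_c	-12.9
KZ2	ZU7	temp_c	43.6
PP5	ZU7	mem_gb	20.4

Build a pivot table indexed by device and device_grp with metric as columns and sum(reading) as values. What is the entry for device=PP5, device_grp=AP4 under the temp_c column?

Rows with device=PP5, device_grp=AP4 and metric=temp_c: reading values are 93.4, -15.3, 25.8, 54.3, 7.8.
93.4 + -15.3 + 25.8 + 54.3 + 7.8 = 166.

166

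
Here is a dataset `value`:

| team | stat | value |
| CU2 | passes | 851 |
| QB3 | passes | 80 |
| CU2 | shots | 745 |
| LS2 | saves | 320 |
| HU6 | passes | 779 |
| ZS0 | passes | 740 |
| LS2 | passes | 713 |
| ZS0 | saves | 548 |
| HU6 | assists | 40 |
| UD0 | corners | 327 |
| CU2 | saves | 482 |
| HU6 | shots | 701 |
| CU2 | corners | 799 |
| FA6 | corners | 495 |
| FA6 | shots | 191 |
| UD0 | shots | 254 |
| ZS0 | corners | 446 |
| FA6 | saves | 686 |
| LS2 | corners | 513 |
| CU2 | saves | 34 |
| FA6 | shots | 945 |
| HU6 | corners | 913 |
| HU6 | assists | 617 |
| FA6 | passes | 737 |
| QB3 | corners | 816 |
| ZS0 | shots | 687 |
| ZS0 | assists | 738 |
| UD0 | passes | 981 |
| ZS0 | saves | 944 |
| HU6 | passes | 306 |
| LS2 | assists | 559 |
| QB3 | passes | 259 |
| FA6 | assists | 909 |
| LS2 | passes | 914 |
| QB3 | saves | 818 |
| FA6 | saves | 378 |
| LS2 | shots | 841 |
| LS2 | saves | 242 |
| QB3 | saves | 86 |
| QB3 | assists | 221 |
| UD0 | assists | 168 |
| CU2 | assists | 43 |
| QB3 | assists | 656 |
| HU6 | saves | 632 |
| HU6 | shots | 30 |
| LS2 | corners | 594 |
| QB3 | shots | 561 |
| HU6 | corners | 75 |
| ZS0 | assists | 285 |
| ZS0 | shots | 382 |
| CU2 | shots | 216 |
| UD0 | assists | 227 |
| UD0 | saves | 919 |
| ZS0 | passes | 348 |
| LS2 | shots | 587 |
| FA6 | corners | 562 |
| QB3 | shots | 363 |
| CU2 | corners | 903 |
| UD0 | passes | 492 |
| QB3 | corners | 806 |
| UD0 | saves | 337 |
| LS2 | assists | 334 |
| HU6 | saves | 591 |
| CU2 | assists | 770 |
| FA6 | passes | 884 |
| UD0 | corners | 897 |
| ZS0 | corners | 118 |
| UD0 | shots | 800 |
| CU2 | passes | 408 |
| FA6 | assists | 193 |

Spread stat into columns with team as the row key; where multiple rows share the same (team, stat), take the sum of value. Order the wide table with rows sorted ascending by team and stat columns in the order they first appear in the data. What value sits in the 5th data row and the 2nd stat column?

924

With rows sorted ascending by team, row 5 is team=QB3. stat columns in first-appearance order: passes, shots, saves, assists, corners; column 2 is shots.
Long rows with team=QB3, stat=shots: 561 + 363 = 924.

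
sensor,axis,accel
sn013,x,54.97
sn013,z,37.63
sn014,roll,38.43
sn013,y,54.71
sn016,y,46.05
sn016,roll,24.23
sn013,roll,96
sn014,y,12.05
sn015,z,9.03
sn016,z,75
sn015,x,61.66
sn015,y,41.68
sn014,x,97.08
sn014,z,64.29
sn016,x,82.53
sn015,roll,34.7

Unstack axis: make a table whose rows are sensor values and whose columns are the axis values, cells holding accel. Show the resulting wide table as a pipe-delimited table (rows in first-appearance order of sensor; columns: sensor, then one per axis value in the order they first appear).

Columns: sensor plus the 4 distinct axis values (x, z, roll, y).
For example, row sn013 column x takes accel=54.97 from the long row (sn013, x).

| sensor | x | z | roll | y |
| sn013 | 54.97 | 37.63 | 96 | 54.71 |
| sn014 | 97.08 | 64.29 | 38.43 | 12.05 |
| sn016 | 82.53 | 75 | 24.23 | 46.05 |
| sn015 | 61.66 | 9.03 | 34.7 | 41.68 |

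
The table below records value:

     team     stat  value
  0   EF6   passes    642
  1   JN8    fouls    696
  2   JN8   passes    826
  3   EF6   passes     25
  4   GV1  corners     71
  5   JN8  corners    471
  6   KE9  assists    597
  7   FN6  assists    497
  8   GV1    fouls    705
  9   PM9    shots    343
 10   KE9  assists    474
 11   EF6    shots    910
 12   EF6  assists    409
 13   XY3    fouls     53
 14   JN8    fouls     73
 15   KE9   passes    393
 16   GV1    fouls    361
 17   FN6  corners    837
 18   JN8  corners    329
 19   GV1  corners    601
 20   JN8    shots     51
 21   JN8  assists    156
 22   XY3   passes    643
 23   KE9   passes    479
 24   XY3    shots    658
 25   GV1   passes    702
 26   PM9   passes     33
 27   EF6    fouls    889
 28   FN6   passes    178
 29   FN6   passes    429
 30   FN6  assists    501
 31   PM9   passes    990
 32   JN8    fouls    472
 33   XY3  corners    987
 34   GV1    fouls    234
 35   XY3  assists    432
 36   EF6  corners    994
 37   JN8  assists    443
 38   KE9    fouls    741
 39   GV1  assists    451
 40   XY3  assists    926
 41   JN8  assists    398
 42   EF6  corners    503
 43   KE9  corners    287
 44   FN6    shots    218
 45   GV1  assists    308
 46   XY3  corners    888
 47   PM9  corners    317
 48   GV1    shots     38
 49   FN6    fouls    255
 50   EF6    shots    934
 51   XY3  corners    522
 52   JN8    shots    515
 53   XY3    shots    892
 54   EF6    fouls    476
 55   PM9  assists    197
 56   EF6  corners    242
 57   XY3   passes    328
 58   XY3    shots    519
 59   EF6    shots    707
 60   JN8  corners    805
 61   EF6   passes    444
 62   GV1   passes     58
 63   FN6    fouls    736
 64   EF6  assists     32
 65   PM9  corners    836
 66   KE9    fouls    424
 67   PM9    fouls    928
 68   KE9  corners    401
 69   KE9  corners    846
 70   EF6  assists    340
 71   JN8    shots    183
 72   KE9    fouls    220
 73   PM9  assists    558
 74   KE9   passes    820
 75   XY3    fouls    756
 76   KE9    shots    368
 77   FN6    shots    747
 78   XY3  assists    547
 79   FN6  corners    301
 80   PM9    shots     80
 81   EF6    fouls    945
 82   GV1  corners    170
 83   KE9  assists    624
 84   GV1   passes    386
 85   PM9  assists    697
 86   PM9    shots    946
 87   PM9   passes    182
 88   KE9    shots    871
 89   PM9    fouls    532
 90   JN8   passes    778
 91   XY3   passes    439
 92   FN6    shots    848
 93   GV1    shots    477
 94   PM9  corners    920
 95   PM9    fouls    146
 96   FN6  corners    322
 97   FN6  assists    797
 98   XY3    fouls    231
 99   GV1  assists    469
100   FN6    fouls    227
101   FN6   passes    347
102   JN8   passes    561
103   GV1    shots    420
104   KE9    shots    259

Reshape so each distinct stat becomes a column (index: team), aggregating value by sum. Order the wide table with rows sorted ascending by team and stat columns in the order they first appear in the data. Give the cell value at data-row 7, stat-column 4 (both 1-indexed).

With rows sorted ascending by team, row 7 is team=XY3. stat columns in first-appearance order: passes, fouls, corners, assists, shots; column 4 is assists.
Long rows with team=XY3, stat=assists: 432 + 926 + 547 = 1905.

1905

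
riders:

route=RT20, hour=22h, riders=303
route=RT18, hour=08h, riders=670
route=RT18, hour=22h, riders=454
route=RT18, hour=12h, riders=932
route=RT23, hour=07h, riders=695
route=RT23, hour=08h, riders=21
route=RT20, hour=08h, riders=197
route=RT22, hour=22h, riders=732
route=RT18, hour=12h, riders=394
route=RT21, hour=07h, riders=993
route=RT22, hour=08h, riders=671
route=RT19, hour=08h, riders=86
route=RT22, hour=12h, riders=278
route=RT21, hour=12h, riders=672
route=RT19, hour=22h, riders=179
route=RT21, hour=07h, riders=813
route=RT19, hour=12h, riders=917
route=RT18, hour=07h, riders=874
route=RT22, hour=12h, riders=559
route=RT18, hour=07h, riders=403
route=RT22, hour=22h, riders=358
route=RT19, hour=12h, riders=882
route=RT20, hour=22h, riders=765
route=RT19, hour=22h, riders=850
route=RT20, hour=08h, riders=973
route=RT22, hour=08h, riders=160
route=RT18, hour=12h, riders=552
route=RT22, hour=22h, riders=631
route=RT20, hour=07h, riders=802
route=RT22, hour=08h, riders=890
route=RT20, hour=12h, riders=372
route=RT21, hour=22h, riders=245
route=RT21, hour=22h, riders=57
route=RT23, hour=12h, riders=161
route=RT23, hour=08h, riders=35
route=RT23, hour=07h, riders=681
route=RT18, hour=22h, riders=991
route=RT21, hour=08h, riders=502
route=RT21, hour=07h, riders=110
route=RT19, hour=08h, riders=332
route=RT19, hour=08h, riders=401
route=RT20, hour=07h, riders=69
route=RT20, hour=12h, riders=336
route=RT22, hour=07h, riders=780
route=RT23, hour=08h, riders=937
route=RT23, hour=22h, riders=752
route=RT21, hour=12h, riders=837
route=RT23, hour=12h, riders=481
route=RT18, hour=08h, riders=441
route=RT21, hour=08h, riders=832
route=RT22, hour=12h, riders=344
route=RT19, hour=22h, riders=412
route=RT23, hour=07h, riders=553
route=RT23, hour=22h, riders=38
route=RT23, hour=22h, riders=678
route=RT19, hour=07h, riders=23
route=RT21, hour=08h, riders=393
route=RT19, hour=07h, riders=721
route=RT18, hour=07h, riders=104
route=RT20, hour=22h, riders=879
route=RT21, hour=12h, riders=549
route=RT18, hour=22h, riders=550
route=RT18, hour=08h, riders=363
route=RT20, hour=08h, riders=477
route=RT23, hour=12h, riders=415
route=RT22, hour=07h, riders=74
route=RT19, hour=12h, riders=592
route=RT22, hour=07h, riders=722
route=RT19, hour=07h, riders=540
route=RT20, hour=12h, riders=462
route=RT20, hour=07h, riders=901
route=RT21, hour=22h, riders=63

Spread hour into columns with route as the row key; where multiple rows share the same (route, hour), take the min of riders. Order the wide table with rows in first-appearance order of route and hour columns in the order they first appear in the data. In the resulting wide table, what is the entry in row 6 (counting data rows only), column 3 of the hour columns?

With rows in first-appearance order of route, row 6 is route=RT19. hour columns in first-appearance order: 22h, 08h, 12h, 07h; column 3 is 12h.
Long rows with route=RT19, hour=12h: min(917, 882, 592) = 592.

592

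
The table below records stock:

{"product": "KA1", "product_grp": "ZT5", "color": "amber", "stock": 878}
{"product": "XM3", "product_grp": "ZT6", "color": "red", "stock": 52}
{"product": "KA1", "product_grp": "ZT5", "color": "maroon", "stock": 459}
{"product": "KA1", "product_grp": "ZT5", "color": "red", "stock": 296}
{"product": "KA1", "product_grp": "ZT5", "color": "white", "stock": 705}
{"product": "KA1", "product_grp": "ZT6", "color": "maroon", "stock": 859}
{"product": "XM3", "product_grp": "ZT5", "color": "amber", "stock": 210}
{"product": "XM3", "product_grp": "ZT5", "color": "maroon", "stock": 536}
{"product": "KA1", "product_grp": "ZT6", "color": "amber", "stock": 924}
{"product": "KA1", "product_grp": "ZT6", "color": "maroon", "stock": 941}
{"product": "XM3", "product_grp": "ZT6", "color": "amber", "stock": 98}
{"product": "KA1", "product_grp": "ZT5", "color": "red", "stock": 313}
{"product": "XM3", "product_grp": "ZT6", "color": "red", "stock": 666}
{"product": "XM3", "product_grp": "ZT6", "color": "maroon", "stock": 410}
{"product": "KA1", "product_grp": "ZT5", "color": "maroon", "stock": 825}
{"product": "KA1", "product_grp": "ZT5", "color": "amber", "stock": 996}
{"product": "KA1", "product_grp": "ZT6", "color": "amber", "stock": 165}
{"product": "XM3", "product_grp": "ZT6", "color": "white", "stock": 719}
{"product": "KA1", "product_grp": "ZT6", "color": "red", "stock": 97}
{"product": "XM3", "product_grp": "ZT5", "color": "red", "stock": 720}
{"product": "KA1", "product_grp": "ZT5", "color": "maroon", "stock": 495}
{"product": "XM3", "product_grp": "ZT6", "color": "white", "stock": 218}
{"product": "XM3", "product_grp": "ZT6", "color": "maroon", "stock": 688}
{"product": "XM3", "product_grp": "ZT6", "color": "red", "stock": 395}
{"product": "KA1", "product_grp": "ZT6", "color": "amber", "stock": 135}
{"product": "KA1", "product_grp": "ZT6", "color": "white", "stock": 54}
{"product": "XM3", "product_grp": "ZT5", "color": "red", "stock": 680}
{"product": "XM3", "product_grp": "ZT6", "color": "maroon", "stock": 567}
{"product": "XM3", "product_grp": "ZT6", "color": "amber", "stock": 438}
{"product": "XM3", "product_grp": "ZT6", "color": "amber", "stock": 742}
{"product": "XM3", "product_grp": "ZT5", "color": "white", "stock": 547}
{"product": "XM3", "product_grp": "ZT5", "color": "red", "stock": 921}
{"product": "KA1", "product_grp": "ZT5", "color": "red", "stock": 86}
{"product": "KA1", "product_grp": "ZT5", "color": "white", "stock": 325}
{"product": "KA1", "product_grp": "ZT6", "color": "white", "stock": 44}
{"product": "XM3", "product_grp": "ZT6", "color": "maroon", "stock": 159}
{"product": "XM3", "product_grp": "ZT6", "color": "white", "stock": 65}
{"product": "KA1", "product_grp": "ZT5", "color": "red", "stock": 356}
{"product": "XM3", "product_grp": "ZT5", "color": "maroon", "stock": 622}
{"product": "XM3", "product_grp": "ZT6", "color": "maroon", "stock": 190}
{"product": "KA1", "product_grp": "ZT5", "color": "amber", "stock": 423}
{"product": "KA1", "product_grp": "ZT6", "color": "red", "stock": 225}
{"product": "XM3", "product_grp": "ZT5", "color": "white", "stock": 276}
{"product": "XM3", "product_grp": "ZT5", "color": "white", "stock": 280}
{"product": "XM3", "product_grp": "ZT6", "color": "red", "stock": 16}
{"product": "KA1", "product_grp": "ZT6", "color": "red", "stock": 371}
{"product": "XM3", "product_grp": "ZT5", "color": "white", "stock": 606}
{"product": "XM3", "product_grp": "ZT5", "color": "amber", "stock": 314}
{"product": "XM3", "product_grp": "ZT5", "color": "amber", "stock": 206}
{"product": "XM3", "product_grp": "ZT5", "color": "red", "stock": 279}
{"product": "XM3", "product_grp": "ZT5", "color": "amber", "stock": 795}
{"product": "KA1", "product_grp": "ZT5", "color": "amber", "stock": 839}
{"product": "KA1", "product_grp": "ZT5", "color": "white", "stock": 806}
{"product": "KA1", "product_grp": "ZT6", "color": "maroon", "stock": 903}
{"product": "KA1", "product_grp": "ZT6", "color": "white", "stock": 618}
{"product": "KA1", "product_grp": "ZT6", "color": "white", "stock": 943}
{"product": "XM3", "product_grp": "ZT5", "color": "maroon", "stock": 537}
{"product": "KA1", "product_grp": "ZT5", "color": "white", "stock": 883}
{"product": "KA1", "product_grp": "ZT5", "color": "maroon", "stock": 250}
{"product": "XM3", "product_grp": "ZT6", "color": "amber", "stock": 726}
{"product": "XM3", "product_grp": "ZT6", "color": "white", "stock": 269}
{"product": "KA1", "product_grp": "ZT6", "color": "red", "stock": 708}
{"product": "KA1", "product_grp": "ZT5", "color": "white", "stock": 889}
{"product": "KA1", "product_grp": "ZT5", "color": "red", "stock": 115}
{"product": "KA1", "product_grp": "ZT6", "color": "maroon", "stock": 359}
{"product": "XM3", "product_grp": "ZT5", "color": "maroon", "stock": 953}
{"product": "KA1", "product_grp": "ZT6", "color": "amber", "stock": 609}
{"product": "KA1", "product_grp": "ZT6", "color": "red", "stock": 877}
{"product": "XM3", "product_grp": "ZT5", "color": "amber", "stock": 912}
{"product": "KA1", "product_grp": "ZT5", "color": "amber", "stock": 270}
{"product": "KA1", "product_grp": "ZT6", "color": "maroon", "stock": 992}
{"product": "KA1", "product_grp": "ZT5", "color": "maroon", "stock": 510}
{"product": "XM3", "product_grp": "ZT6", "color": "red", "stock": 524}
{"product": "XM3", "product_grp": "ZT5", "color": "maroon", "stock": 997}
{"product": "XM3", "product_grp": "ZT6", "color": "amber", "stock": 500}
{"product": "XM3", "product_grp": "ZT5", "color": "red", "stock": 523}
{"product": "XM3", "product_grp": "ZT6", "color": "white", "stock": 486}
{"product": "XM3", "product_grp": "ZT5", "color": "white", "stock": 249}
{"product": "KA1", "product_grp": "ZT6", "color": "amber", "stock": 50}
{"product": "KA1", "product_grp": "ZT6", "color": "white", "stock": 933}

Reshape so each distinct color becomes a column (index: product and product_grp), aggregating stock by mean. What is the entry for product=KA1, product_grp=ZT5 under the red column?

233.20

Rows with product=KA1, product_grp=ZT5 and color=red: stock values are 296, 313, 86, 356, 115.
(296 + 313 + 86 + 356 + 115) / 5 = 233.20.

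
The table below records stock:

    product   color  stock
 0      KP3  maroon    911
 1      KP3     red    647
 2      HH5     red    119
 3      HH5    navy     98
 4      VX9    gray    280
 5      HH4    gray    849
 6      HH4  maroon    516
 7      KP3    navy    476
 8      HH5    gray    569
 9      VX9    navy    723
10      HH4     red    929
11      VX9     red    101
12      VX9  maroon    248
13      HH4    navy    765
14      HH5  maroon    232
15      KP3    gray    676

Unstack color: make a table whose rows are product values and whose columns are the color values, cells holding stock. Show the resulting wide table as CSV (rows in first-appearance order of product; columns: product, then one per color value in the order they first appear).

Columns: product plus the 4 distinct color values (maroon, red, navy, gray).
For example, row KP3 column maroon takes stock=911 from the long row (KP3, maroon).

product,maroon,red,navy,gray
KP3,911,647,476,676
HH5,232,119,98,569
VX9,248,101,723,280
HH4,516,929,765,849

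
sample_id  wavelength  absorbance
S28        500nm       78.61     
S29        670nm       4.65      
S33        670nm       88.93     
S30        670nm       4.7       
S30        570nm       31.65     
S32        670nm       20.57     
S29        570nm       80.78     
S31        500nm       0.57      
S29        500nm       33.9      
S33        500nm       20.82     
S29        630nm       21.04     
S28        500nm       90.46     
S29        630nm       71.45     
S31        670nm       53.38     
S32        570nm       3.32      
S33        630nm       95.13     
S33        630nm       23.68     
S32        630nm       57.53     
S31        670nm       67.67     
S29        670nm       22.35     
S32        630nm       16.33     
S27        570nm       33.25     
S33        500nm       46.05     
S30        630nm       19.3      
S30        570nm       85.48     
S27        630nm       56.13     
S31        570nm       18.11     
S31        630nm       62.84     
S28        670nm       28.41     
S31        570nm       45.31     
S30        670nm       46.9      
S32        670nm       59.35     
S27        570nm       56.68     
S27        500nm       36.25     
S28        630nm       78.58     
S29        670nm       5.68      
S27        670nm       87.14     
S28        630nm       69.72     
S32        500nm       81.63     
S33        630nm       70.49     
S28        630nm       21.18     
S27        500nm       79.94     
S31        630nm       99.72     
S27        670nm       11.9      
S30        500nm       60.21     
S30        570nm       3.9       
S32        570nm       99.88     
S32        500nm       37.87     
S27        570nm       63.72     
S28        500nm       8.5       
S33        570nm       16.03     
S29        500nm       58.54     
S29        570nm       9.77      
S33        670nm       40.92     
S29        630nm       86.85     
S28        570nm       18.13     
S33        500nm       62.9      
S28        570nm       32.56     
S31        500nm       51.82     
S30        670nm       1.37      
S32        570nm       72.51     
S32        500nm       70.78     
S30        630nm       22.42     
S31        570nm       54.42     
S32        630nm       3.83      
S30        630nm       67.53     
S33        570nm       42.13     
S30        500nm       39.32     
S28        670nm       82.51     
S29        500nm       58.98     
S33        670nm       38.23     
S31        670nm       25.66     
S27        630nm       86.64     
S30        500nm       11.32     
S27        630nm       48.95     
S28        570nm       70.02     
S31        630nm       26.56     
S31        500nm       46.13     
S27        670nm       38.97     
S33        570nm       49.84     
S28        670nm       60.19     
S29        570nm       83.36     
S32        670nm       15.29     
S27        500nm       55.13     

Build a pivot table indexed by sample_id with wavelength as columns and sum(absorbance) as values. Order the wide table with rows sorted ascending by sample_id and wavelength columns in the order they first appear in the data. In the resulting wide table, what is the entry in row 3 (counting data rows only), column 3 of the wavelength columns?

With rows sorted ascending by sample_id, row 3 is sample_id=S29. wavelength columns in first-appearance order: 500nm, 670nm, 570nm, 630nm; column 3 is 570nm.
Long rows with sample_id=S29, wavelength=570nm: 80.78 + 9.77 + 83.36 = 173.91.

173.91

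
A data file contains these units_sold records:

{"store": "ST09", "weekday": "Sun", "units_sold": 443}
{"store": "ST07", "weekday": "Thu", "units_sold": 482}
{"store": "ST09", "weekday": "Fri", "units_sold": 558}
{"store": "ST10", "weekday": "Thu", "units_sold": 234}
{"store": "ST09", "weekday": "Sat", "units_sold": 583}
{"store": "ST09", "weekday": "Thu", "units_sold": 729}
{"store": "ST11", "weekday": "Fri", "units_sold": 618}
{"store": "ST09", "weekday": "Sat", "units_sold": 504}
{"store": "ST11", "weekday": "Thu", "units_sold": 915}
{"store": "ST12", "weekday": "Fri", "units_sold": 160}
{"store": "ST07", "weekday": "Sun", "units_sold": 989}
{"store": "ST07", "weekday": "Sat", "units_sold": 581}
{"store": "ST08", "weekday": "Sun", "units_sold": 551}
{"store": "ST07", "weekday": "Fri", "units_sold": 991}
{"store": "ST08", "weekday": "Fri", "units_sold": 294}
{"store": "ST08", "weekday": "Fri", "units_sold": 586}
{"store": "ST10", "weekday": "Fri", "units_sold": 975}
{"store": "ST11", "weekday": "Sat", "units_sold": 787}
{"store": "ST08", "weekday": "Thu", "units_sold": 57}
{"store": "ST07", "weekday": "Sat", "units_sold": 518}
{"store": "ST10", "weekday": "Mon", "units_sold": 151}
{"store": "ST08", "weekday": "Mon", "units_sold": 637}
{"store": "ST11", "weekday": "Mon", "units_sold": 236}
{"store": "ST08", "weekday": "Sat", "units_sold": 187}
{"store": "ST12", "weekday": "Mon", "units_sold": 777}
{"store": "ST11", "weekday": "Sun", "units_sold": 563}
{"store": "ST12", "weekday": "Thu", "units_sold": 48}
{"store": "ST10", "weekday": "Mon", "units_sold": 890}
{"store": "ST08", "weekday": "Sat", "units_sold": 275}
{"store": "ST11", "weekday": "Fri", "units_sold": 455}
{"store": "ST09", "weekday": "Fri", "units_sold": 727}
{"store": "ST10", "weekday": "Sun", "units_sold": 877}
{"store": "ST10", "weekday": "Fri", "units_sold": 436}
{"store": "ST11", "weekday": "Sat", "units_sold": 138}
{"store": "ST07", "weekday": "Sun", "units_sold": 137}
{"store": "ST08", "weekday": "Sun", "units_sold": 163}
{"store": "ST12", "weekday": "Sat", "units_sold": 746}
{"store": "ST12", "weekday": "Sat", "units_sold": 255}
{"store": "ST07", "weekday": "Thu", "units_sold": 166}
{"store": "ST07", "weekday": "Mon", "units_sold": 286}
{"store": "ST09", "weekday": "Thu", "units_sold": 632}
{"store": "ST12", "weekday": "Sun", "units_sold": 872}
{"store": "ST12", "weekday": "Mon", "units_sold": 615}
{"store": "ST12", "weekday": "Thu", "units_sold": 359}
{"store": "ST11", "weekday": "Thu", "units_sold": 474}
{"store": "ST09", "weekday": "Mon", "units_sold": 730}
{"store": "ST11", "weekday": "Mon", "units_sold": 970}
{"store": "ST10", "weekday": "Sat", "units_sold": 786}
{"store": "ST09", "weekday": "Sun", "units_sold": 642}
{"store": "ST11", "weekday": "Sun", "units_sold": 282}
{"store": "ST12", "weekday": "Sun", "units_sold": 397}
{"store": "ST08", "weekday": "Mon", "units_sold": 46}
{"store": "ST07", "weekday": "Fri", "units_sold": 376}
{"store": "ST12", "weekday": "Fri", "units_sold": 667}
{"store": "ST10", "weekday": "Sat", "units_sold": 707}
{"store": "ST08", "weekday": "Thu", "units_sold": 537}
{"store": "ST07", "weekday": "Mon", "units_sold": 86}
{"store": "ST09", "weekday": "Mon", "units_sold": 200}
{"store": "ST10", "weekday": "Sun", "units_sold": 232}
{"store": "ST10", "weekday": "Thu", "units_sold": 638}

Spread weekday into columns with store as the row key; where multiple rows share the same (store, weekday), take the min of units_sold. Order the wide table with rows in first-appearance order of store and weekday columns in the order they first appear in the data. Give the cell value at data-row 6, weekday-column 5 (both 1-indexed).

With rows in first-appearance order of store, row 6 is store=ST08. weekday columns in first-appearance order: Sun, Thu, Fri, Sat, Mon; column 5 is Mon.
Long rows with store=ST08, weekday=Mon: min(637, 46) = 46.

46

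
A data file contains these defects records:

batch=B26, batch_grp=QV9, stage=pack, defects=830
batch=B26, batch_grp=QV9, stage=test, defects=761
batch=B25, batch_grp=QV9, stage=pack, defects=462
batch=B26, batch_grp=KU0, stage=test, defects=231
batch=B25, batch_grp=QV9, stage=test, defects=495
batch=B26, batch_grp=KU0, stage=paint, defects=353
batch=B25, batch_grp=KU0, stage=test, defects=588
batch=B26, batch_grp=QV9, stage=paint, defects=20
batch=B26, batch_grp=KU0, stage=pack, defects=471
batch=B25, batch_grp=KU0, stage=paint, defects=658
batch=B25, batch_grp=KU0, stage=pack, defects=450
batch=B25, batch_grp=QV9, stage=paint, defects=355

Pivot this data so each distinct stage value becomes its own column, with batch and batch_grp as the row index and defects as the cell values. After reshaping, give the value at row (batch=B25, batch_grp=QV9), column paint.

355

Wide layout: rows indexed by batch and batch_grp, columns are the 3 distinct stage values (pack, test, paint).
Cell (batch=B25, batch_grp=QV9, stage=paint) draws from the long row where batch=B25, batch_grp=QV9 and stage=paint, which has defects=355.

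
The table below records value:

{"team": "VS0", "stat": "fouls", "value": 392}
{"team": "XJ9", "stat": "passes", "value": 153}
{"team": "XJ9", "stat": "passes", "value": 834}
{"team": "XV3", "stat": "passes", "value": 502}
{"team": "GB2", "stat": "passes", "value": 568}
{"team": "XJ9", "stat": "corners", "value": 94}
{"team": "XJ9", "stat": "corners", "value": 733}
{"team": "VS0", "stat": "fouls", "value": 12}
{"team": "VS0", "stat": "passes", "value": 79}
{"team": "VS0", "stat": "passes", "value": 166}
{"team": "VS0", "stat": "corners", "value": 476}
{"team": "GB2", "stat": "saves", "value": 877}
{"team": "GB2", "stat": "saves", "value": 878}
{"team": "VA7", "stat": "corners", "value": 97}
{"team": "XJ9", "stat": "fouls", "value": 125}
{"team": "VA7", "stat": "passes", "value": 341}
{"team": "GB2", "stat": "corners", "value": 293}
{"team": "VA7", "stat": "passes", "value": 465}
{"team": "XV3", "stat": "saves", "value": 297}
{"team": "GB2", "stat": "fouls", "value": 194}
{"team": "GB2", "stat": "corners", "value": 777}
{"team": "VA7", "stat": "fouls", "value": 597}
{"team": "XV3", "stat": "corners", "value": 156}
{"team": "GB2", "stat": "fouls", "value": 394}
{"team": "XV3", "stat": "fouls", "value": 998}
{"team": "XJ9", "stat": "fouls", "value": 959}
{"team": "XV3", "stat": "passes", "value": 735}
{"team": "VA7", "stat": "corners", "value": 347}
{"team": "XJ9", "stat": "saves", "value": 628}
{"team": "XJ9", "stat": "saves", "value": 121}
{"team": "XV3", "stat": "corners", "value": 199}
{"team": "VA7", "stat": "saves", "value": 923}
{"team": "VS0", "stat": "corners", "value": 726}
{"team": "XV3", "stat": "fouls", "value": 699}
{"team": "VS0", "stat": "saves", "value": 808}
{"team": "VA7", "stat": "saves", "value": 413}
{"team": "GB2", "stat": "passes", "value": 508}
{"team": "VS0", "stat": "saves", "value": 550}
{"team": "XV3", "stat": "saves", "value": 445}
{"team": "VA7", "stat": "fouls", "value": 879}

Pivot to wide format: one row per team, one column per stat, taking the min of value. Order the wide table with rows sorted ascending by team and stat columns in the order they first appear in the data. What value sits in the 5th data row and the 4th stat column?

With rows sorted ascending by team, row 5 is team=XV3. stat columns in first-appearance order: fouls, passes, corners, saves; column 4 is saves.
Long rows with team=XV3, stat=saves: min(297, 445) = 297.

297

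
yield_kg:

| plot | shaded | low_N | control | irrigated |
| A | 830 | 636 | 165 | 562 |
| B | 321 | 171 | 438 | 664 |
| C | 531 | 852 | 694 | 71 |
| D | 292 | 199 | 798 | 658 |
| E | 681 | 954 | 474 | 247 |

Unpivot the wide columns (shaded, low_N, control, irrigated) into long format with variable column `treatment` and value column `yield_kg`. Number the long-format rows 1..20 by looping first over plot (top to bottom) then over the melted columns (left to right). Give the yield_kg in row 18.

20 rows total (5 × 4). Row 18: index ⌊(18-1)/4⌋ = 4 into plot → E; (18-1) mod 4 = 1 into the melted columns → low_N.
So row 18 is (E, low_N, 954); yield_kg = 954.

954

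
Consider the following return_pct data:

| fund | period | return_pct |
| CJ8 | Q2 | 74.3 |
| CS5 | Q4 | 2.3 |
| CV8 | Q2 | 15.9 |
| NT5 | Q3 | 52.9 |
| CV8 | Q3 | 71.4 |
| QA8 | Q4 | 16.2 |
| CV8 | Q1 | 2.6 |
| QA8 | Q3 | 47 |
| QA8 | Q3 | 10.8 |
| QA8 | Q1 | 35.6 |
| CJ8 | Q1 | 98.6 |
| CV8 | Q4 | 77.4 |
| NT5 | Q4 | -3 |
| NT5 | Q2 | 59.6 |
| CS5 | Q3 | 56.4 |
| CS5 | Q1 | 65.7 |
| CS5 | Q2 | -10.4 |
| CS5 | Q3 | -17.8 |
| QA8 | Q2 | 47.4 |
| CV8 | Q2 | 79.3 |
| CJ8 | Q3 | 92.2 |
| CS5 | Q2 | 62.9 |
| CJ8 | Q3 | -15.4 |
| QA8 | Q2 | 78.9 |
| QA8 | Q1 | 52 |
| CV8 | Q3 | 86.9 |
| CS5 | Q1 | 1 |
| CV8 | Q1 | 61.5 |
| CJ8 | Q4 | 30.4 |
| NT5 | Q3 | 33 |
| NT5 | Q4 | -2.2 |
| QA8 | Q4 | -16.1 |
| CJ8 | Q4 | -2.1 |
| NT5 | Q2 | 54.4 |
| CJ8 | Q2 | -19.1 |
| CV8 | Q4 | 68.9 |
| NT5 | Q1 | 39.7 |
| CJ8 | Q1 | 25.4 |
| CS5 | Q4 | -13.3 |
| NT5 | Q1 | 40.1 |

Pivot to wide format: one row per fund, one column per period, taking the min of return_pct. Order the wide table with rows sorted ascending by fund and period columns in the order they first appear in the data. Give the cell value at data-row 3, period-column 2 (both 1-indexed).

68.9

With rows sorted ascending by fund, row 3 is fund=CV8. period columns in first-appearance order: Q2, Q4, Q3, Q1; column 2 is Q4.
Long rows with fund=CV8, period=Q4: min(77.4, 68.9) = 68.9.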